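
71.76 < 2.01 False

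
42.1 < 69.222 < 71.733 True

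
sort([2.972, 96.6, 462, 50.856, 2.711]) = [2.711, 2.972, 50.856, 96.6, 462]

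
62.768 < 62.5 False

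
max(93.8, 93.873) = 93.873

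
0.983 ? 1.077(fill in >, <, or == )<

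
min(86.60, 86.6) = 86.60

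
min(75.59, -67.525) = -67.525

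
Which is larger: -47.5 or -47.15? -47.15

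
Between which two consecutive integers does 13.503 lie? 13 and 14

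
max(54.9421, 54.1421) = 54.9421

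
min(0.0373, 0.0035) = 0.0035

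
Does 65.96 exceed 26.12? Yes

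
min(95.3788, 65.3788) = 65.3788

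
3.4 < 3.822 True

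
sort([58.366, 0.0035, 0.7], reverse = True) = [58.366, 0.7, 0.0035]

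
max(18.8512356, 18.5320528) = 18.8512356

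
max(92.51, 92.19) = 92.51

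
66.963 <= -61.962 False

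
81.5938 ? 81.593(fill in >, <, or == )>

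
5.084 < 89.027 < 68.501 False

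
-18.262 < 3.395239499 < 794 True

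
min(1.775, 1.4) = 1.4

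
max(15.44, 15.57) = 15.57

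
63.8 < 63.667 False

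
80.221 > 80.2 True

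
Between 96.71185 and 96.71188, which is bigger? 96.71188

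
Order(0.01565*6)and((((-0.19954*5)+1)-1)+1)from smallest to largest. ((((-0.19954*5)+1)-1)+1),(0.01565*6)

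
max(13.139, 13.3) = 13.3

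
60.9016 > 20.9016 True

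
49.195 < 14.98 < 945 False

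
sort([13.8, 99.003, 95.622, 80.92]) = [13.8, 80.92, 95.622, 99.003]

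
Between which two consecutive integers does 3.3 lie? 3 and 4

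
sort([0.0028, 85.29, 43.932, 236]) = [0.0028, 43.932, 85.29, 236]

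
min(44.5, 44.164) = 44.164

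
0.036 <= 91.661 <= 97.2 True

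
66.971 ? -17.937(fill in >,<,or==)>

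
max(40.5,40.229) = 40.5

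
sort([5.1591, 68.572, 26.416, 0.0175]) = [0.0175, 5.1591, 26.416, 68.572]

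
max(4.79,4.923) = 4.923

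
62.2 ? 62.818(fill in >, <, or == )<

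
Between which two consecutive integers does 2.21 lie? 2 and 3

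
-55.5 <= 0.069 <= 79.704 True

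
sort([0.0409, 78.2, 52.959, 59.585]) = [0.0409, 52.959, 59.585, 78.2]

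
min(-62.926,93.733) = -62.926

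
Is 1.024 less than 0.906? No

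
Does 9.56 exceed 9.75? No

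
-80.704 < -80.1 True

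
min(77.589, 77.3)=77.3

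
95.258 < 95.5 True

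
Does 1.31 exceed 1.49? No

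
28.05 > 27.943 True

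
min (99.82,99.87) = 99.82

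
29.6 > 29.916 False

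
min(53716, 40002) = 40002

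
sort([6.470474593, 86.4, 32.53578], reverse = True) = [86.4, 32.53578, 6.470474593]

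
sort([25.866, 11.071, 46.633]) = [11.071, 25.866, 46.633]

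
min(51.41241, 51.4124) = 51.4124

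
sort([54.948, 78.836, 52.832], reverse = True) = [78.836, 54.948, 52.832]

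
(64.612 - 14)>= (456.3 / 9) False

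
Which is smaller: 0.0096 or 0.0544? 0.0096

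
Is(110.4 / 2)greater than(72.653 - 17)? No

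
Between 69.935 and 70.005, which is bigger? 70.005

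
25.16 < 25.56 True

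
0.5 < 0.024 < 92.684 False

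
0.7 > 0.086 True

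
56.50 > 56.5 False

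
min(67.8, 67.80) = 67.8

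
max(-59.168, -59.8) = -59.168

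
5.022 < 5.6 True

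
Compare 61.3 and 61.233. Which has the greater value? 61.3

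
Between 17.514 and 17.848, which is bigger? 17.848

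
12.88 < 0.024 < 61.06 False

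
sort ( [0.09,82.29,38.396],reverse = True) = [82.29,38.396,0.09]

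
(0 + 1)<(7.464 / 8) False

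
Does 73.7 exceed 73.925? No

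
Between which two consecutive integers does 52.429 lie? 52 and 53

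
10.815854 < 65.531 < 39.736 False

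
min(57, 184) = 57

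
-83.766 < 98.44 True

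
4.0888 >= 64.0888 False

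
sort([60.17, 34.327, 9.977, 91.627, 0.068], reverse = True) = [91.627, 60.17, 34.327, 9.977, 0.068]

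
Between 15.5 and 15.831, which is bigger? 15.831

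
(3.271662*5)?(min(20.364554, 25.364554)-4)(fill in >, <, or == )<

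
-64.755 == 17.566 False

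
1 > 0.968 True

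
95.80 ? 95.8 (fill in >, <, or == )==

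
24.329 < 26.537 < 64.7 True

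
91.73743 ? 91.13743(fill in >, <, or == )>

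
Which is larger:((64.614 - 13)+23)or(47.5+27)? ((64.614 - 13)+23)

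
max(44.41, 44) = 44.41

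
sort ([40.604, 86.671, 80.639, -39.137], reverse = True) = [86.671, 80.639, 40.604, -39.137]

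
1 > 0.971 True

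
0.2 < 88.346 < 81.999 False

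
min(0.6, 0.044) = 0.044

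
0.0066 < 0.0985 True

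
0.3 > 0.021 True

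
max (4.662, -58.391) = 4.662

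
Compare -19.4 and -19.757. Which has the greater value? -19.4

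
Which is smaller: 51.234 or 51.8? 51.234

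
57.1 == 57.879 False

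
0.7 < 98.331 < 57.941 False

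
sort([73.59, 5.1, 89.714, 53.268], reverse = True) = [89.714, 73.59, 53.268, 5.1]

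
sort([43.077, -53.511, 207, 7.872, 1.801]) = [-53.511, 1.801, 7.872, 43.077, 207]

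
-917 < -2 True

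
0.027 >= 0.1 False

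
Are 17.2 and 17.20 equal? Yes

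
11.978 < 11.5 False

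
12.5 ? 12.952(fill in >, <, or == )<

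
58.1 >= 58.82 False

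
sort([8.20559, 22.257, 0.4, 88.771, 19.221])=[0.4, 8.20559, 19.221, 22.257, 88.771]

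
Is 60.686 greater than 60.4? Yes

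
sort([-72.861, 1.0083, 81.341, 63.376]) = [-72.861, 1.0083, 63.376, 81.341]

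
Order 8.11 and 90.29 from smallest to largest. 8.11, 90.29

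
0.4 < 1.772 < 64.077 True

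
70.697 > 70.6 True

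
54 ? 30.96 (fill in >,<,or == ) >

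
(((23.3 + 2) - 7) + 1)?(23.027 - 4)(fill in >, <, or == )>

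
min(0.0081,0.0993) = 0.0081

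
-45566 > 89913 False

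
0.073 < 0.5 True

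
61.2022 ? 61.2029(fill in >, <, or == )<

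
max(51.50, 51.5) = 51.5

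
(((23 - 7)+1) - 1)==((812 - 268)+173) False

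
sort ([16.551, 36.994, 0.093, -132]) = [-132, 0.093, 16.551, 36.994]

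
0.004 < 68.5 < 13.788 False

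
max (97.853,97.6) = 97.853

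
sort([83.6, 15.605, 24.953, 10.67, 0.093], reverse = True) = [83.6, 24.953, 15.605, 10.67, 0.093]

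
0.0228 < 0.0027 False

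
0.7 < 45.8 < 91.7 True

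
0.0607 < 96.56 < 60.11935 False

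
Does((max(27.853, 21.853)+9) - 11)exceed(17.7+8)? Yes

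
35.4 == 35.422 False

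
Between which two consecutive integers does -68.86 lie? -69 and -68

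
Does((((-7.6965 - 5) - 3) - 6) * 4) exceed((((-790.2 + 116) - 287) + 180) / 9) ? Yes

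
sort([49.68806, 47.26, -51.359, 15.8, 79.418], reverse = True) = [79.418, 49.68806, 47.26, 15.8, -51.359]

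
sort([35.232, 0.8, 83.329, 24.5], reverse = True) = [83.329, 35.232, 24.5, 0.8]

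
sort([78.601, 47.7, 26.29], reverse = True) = [78.601, 47.7, 26.29]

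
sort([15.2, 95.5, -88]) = [-88, 15.2, 95.5]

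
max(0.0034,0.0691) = 0.0691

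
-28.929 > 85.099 False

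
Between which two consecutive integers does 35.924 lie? 35 and 36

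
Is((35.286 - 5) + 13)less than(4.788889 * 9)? No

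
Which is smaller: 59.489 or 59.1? 59.1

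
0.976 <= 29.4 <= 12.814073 False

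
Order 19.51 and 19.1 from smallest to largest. 19.1,19.51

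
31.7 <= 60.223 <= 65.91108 True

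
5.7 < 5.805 True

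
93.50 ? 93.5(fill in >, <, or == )==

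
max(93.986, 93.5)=93.986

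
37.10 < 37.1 False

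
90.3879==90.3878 False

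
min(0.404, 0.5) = 0.404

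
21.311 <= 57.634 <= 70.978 True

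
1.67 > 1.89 False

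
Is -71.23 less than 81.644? Yes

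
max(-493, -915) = -493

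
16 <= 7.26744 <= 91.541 False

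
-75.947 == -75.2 False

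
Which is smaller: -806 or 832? -806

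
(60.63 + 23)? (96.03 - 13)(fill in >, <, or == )>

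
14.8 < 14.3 False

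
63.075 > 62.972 True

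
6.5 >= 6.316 True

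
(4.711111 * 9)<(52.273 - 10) False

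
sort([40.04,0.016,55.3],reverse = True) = [55.3,40.04,0.016]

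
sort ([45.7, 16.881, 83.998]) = [16.881, 45.7, 83.998]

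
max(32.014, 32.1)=32.1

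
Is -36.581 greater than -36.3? No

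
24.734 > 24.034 True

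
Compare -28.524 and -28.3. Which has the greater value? -28.3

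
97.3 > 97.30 False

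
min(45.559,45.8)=45.559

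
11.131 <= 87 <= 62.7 False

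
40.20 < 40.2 False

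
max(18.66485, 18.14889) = 18.66485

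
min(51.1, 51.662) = 51.1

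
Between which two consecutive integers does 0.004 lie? 0 and 1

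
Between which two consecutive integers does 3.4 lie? 3 and 4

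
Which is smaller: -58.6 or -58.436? -58.6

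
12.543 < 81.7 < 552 True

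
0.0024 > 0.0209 False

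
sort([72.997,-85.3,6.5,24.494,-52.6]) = [-85.3,-52.6,6.5,24.494,72.997]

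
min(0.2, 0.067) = 0.067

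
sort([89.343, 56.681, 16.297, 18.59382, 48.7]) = [16.297, 18.59382, 48.7, 56.681, 89.343]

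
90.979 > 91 False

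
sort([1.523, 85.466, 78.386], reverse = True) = [85.466, 78.386, 1.523]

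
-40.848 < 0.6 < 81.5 True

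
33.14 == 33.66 False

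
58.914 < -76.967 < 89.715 False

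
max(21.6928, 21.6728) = 21.6928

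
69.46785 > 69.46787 False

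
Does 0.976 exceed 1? No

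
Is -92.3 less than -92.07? Yes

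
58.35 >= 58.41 False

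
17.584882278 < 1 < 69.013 False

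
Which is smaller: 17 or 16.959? 16.959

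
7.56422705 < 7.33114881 False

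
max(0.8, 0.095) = 0.8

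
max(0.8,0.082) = 0.8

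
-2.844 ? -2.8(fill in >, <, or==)<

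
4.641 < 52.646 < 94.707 True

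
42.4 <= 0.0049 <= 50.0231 False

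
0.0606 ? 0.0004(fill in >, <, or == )>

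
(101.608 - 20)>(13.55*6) True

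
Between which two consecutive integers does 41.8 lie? 41 and 42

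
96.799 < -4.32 False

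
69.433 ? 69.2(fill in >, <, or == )>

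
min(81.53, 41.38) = 41.38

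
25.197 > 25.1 True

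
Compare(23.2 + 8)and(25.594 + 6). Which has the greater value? (25.594 + 6)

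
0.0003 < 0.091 True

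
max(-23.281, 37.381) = 37.381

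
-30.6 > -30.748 True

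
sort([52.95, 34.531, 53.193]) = [34.531, 52.95, 53.193]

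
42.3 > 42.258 True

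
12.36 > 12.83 False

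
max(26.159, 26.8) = 26.8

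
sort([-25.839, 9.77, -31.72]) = [-31.72, -25.839, 9.77]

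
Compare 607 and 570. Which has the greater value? 607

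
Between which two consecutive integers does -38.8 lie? -39 and -38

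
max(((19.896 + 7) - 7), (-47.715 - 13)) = 19.896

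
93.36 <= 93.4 True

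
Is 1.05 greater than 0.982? Yes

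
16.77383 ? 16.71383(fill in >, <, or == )>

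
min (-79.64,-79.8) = -79.8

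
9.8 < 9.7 False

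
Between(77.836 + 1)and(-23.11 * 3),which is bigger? (77.836 + 1)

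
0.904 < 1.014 True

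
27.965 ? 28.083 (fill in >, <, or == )<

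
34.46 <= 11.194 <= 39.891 False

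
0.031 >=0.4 False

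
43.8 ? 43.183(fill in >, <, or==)>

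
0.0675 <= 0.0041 False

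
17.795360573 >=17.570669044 True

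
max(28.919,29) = 29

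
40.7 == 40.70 True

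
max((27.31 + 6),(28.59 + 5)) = 33.59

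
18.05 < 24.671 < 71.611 True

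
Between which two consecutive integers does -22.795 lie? -23 and -22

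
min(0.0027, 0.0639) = 0.0027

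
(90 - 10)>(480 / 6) False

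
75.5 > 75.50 False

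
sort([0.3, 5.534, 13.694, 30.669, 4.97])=[0.3, 4.97, 5.534, 13.694, 30.669]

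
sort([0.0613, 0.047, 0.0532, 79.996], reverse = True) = [79.996, 0.0613, 0.0532, 0.047]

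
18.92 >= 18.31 True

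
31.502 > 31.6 False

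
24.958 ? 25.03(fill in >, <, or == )<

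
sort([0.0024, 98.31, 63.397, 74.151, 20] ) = [0.0024, 20, 63.397, 74.151, 98.31]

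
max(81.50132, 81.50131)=81.50132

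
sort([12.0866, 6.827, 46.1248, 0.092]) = [0.092, 6.827, 12.0866, 46.1248]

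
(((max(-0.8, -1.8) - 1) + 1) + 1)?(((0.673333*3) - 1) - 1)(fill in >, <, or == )>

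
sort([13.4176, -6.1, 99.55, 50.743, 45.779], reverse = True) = [99.55, 50.743, 45.779, 13.4176, -6.1]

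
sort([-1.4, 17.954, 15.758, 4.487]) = [-1.4, 4.487, 15.758, 17.954]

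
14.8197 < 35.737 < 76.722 True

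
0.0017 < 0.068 True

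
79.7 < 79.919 True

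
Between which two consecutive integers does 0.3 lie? 0 and 1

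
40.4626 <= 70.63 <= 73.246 True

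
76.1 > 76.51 False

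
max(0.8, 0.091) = 0.8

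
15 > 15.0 False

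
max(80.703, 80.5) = 80.703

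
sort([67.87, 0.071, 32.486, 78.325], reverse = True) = [78.325, 67.87, 32.486, 0.071]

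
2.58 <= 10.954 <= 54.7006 True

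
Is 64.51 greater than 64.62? No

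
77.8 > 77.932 False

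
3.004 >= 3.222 False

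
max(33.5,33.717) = 33.717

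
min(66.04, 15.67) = 15.67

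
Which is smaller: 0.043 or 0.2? 0.043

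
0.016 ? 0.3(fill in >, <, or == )<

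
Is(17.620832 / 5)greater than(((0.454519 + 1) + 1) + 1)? Yes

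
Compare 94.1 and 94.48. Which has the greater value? 94.48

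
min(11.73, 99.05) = 11.73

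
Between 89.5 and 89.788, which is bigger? 89.788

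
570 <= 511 False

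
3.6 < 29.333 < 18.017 False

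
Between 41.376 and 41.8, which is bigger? 41.8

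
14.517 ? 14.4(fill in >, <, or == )>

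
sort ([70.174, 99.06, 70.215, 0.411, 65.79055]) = [0.411, 65.79055, 70.174, 70.215, 99.06]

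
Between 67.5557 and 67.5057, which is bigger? 67.5557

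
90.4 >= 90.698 False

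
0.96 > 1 False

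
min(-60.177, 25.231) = -60.177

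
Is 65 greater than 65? No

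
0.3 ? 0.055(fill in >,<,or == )>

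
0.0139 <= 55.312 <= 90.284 True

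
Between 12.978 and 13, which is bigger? 13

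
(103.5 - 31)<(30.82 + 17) False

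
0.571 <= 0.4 False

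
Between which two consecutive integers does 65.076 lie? 65 and 66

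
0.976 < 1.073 True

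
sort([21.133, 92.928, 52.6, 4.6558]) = [4.6558, 21.133, 52.6, 92.928]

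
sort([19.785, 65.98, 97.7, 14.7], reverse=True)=[97.7, 65.98, 19.785, 14.7]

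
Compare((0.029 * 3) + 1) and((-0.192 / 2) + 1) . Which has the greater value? ((0.029 * 3) + 1)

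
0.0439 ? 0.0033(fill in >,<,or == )>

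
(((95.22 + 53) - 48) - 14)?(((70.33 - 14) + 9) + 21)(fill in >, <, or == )<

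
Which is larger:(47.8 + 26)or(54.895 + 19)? (54.895 + 19)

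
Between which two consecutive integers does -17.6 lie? -18 and -17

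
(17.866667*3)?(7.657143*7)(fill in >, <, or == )==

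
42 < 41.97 False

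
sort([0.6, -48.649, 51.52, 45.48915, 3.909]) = [-48.649, 0.6, 3.909, 45.48915, 51.52]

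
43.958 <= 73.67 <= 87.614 True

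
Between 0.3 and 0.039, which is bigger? 0.3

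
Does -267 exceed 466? No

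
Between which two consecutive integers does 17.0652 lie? 17 and 18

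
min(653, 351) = 351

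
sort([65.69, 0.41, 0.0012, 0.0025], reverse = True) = [65.69, 0.41, 0.0025, 0.0012]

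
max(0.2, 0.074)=0.2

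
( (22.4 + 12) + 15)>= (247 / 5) True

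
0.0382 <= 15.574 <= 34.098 True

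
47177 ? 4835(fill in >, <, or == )>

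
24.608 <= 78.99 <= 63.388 False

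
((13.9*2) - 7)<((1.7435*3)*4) True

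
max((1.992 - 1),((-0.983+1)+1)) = 1.017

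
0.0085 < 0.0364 True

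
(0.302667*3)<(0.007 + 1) True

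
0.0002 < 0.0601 True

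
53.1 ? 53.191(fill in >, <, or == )<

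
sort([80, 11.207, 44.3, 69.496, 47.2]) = [11.207, 44.3, 47.2, 69.496, 80]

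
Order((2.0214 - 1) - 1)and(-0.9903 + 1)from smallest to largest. (-0.9903 + 1), ((2.0214 - 1) - 1)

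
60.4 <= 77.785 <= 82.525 True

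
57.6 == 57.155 False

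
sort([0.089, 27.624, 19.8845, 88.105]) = [0.089, 19.8845, 27.624, 88.105]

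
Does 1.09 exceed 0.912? Yes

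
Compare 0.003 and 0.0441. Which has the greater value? 0.0441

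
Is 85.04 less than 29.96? No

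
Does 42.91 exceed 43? No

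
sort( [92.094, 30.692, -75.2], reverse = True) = [92.094, 30.692, -75.2]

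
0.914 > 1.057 False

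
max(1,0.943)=1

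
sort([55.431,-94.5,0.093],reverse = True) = [55.431,0.093,-94.5]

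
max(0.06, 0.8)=0.8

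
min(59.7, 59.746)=59.7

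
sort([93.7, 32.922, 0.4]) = [0.4, 32.922, 93.7]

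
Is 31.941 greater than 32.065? No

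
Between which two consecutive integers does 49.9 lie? 49 and 50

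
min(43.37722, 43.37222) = 43.37222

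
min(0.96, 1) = 0.96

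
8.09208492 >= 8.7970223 False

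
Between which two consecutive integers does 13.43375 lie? 13 and 14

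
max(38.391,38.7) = 38.7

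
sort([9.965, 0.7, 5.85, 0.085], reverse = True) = [9.965, 5.85, 0.7, 0.085]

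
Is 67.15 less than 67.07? No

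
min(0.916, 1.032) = 0.916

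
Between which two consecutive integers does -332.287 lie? -333 and -332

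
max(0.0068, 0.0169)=0.0169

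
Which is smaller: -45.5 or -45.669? -45.669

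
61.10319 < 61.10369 True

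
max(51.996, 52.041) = 52.041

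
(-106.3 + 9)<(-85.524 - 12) False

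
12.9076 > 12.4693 True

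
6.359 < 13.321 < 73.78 True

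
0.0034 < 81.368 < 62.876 False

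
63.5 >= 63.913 False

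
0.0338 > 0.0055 True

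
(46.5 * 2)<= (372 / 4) True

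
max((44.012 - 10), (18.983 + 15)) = 34.012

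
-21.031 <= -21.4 False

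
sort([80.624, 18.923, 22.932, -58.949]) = [-58.949, 18.923, 22.932, 80.624]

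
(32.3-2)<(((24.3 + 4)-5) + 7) False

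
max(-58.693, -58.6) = -58.6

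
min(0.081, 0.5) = 0.081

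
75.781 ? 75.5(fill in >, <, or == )>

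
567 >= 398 True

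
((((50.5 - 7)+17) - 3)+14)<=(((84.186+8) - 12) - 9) False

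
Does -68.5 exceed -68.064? No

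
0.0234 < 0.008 False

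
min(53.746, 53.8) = 53.746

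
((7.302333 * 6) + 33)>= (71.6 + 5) True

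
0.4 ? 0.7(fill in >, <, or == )<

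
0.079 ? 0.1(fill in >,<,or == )<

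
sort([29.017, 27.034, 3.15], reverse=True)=[29.017, 27.034, 3.15]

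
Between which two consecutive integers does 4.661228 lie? 4 and 5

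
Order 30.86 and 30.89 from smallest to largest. 30.86, 30.89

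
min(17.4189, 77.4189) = 17.4189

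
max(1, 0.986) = 1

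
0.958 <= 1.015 True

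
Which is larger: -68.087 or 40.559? 40.559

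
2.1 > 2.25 False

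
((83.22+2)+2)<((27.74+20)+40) True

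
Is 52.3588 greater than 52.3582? Yes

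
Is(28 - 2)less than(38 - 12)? No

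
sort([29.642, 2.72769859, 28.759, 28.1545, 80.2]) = [2.72769859, 28.1545, 28.759, 29.642, 80.2]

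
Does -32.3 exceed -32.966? Yes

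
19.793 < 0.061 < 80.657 False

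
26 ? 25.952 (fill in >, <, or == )>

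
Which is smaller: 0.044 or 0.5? 0.044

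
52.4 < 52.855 True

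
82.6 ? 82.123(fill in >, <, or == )>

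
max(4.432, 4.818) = 4.818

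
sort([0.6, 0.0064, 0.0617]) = [0.0064, 0.0617, 0.6]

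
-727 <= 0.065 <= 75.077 True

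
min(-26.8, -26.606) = -26.8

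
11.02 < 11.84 True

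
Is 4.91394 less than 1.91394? No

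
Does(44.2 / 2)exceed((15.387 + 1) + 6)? No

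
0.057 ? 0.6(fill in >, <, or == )<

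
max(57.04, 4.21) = 57.04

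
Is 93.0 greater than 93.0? No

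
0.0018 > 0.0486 False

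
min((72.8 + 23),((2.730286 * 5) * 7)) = 95.56001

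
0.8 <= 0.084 False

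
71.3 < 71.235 False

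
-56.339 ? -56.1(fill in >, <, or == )<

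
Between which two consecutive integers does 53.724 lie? 53 and 54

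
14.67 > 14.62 True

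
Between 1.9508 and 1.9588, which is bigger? 1.9588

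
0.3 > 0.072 True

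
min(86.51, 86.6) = 86.51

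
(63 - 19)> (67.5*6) False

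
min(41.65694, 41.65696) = 41.65694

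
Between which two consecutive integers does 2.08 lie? 2 and 3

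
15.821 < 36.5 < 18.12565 False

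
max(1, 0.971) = 1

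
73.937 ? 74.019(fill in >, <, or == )<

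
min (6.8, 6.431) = 6.431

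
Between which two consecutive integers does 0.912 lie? 0 and 1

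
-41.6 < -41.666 False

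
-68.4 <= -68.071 True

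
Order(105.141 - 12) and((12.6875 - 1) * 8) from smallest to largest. (105.141 - 12), ((12.6875 - 1) * 8)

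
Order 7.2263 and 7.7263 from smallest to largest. 7.2263, 7.7263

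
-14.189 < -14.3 False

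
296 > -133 True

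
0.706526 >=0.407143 True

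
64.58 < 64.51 False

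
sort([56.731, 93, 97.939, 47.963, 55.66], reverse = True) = [97.939, 93, 56.731, 55.66, 47.963]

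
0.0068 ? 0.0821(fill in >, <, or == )<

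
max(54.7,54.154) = 54.7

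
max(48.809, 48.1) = 48.809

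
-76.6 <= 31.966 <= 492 True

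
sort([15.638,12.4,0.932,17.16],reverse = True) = [17.16,15.638,12.4,0.932]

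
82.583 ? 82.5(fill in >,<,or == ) >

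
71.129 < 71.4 True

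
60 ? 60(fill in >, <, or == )==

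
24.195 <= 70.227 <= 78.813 True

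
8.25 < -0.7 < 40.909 False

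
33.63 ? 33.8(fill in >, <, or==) <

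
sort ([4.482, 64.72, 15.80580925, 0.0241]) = [0.0241, 4.482, 15.80580925, 64.72]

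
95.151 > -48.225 True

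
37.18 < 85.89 True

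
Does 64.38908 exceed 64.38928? No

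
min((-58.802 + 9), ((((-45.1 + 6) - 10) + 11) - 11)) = -49.802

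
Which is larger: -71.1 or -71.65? -71.1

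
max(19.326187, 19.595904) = 19.595904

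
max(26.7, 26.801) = 26.801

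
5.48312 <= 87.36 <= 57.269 False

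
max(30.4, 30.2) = 30.4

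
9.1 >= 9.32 False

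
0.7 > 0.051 True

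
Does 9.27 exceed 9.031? Yes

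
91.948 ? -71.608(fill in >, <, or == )>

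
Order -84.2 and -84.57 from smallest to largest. -84.57,-84.2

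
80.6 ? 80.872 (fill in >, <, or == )<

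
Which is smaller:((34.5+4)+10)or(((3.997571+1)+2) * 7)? ((34.5+4)+10)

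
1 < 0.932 False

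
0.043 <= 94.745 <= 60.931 False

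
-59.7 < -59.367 True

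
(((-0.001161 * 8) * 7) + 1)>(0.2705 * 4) False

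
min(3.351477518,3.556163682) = 3.351477518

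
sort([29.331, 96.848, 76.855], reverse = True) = [96.848, 76.855, 29.331]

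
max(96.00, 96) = 96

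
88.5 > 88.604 False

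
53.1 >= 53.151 False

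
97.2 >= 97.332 False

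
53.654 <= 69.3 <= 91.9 True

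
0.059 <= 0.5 True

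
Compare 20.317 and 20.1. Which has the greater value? 20.317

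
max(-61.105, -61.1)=-61.1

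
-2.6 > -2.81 True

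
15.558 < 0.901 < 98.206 False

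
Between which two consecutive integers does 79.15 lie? 79 and 80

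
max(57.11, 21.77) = 57.11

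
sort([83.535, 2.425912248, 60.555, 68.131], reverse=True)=[83.535, 68.131, 60.555, 2.425912248]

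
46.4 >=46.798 False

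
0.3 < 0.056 False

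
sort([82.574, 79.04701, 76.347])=[76.347, 79.04701, 82.574]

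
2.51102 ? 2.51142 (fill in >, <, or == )<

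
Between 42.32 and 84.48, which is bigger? 84.48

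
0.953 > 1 False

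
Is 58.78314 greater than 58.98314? No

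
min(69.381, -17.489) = -17.489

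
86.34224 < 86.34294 True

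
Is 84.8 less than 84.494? No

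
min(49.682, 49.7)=49.682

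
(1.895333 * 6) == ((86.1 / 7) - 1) False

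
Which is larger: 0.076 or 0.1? 0.1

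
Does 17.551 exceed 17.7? No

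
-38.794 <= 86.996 True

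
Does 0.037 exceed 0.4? No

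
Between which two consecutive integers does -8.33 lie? -9 and -8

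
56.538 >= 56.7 False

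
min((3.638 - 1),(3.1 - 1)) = 2.1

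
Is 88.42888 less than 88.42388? No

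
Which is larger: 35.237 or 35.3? 35.3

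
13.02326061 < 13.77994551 True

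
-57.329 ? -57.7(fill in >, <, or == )>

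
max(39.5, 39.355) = 39.5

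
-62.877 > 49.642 False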